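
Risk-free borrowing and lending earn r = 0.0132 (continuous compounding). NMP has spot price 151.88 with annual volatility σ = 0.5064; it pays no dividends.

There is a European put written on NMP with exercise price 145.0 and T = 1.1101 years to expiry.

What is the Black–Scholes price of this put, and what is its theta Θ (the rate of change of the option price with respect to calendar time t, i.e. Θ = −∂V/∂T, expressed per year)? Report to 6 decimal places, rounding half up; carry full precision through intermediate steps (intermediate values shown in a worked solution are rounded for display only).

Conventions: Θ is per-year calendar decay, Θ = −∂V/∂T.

σ√T = 0.5064·√1.1101 = 0.533550
d₁ = (ln(S/K) + (r+σ²/2)T) / (σ√T) = (ln(151.88/145.0) + (0.0132+0.5064²/2)·1.1101) / 0.533550 = (0.046357 + 0.156991) / 0.533550 = 0.381123
d₂ = d₁ − σ√T = 0.381123 − 0.533550 = -0.152427
e^{−rT} = 0.985454
N(−d₁) = 0.351556,  N(−d₂) = 0.560575
Put price V = K·e^{−rT}·N(−d₂) − S·N(−d₁) = 80.100964 − 53.394338 = 26.706626
φ(d₁) = (1/√(2π))·e^{−d₁²/2} = 0.370995
Θ = −S·φ(d₁)·σ/(2√T) + r·K·e^{−rT}·N(−d₂) = −13.541029 + 1.057333 = -12.483697

price = 26.706626
Θ = -12.483697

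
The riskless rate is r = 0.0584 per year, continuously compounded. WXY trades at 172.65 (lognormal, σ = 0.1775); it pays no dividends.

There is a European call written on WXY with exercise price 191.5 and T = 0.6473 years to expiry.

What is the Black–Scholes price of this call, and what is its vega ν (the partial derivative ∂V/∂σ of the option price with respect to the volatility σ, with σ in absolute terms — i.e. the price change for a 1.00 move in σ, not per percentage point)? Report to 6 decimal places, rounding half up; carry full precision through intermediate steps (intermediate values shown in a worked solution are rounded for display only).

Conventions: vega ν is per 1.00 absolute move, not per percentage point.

σ√T = 0.1775·√0.6473 = 0.142808
d₁ = (ln(S/K) + (r+σ²/2)T) / (σ√T) = (ln(172.65/191.5) + (0.0584+0.1775²/2)·0.6473) / 0.142808 = (-0.103621 + 0.047999) / 0.142808 = -0.389490
d₂ = d₁ − σ√T = -0.389490 − 0.142808 = -0.532297
e^{−rT} = 0.962903
N(d₁) = 0.348457,  N(d₂) = 0.297260
Call price V = S·N(d₁) − K·e^{−rT}·N(d₂) = 60.161096 − 54.813561 = 5.347534
φ(d₁) = (1/√(2π))·e^{−d₁²/2} = 0.369801
ν = S·φ(d₁)·√T = 51.367418

price = 5.347534
ν = 51.367418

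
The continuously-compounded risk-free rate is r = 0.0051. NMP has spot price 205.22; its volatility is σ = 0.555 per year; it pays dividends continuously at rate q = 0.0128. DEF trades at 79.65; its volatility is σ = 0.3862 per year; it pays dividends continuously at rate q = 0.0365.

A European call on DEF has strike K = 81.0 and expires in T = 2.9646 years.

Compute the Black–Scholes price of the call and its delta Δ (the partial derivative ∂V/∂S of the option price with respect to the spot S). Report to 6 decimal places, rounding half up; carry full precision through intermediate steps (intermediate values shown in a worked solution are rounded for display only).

σ√T = 0.3862·√2.9646 = 0.664960
d₁ = (ln(S/K) + (r−q+σ²/2)T) / (σ√T) = (ln(79.65/81.0) + (0.0051−0.0365+0.3862²/2)·2.9646) / 0.664960 = (-0.016807 + 0.127997) / 0.664960 = 0.167213
d₂ = d₁ − σ√T = 0.167213 − 0.664960 = -0.497746
e^{−rT} = 0.984994
e^{−qT} = 0.897441
N(d₁) = 0.566399,  N(d₂) = 0.309331
Call price V = S·e^{−qT}·N(d₁) − K·e^{−rT}·N(d₂) = 40.486860 − 24.679864 = 15.806996
Δ = e^{−qT}·N(d₁) = 0.508310

price = 15.806996
Δ = 0.508310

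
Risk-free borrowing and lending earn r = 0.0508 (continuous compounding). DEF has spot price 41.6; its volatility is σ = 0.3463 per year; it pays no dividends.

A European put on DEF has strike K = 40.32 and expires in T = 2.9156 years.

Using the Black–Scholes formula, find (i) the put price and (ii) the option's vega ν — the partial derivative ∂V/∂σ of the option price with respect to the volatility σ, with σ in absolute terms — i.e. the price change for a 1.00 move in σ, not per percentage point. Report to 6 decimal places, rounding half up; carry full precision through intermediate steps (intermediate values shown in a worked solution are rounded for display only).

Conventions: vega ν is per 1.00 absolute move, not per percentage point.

σ√T = 0.3463·√2.9156 = 0.591312
d₁ = (ln(S/K) + (r+σ²/2)T) / (σ√T) = (ln(41.6/40.32) + (0.0508+0.3463²/2)·2.9156) / 0.591312 = (0.031253 + 0.322937) / 0.591312 = 0.598990
d₂ = d₁ − σ√T = 0.598990 − 0.591312 = 0.007678
e^{−rT} = 0.862334
N(−d₁) = 0.274590,  N(−d₂) = 0.496937
Put price V = K·e^{−rT}·N(−d₂) − S·N(−d₁) = 17.278151 − 11.422935 = 5.855217
φ(d₁) = (1/√(2π))·e^{−d₁²/2} = 0.333426
ν = S·φ(d₁)·√T = 23.684124

price = 5.855217
ν = 23.684124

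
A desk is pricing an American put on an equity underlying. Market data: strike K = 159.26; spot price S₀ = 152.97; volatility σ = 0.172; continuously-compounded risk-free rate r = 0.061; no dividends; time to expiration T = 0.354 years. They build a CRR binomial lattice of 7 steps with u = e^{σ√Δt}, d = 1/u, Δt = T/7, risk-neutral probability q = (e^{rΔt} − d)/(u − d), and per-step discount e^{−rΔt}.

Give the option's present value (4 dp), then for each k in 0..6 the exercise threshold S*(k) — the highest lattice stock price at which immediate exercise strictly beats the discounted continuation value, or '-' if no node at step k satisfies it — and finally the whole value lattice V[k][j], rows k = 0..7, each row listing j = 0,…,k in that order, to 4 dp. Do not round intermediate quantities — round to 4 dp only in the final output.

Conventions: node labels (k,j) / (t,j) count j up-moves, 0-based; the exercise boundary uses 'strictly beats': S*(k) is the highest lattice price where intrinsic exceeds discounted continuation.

price = 8.4190
boundary = - - 141.5825 136.2107 141.5825 147.1662 152.9700
tree:
8.4190
12.4387 4.9071
17.6775 7.8704 2.3107
23.0493 12.1130 4.1578 0.6879
28.2172 17.6775 7.2542 1.4390 0.0264
33.1891 23.0493 12.0938 3.0093 0.0564 0.0000
37.9724 28.2172 17.6775 6.2900 0.1205 0.0000 0.0000
42.5742 33.1891 23.0493 12.0938 0.2573 0.0000 0.0000 0.0000

Δt=0.05057  u=1.03944  d=0.96206  q=0.53026  discount=0.99692
step 7 (expiry): payoffs max(K−S,0) = 42.5742 33.1891 23.0493 12.0938 0.2573 0.0000 0.0000 0.0000
step 6: (k=6,j=0): S=121.2876, K−S=37.9724, hold=37.4818 ⇒ V=37.9724 exercise | (k=6,j=1): S=131.0428, K−S=28.2172, hold=27.7267 ⇒ V=28.2172 exercise | (k=6,j=2): S=141.5825, K−S=17.6775, hold=17.1869 ⇒ V=17.6775 exercise | (k=6,j=3): S=152.9700, K−S=6.2900, hold=5.7995 ⇒ V=6.2900 exercise | (k=6,j=4): S=165.2734, K−S=0.0000, hold=0.1205 ⇒ V=0.1205 continue | (k=6,j=5): S=178.5663, K−S=0.0000, hold=0.0000 ⇒ V=0.0000 continue | (k=6,j=6): S=192.9284, K−S=0.0000, hold=0.0000 ⇒ V=0.0000 continue  boundary S*=152.9700
step 5: (k=5,j=0): S=126.0709, K−S=33.1891, hold=32.6986 ⇒ V=33.1891 exercise | (k=5,j=1): S=136.2107, K−S=23.0493, hold=22.5587 ⇒ V=23.0493 exercise | (k=5,j=2): S=147.1662, K−S=12.0938, hold=11.6033 ⇒ V=12.0938 exercise | (k=5,j=3): S=159.0027, K−S=0.2573, hold=3.0093 ⇒ V=3.0093 continue | (k=5,j=4): S=171.7913, K−S=0.0000, hold=0.0564 ⇒ V=0.0564 continue | (k=5,j=5): S=185.6085, K−S=0.0000, hold=0.0000 ⇒ V=0.0000 continue  boundary S*=147.1662
step 4: (k=4,j=0): S=131.0428, K−S=28.2172, hold=27.7267 ⇒ V=28.2172 exercise | (k=4,j=1): S=141.5825, K−S=17.6775, hold=17.1869 ⇒ V=17.6775 exercise | (k=4,j=2): S=152.9700, K−S=6.2900, hold=7.2542 ⇒ V=7.2542 continue | (k=4,j=3): S=165.2734, K−S=0.0000, hold=1.4390 ⇒ V=1.4390 continue | (k=4,j=4): S=178.5663, K−S=0.0000, hold=0.0264 ⇒ V=0.0264 continue  boundary S*=141.5825
step 3: (k=3,j=0): S=136.2107, K−S=23.0493, hold=22.5587 ⇒ V=23.0493 exercise | (k=3,j=1): S=147.1662, K−S=12.0938, hold=12.1130 ⇒ V=12.1130 continue | (k=3,j=2): S=159.0027, K−S=0.2573, hold=4.1578 ⇒ V=4.1578 continue | (k=3,j=3): S=171.7913, K−S=0.0000, hold=0.6879 ⇒ V=0.6879 continue  boundary S*=136.2107
step 2: (k=2,j=0): S=141.5825, K−S=17.6775, hold=17.1971 ⇒ V=17.6775 exercise | (k=2,j=1): S=152.9700, K−S=6.2900, hold=7.8704 ⇒ V=7.8704 continue | (k=2,j=2): S=165.2734, K−S=0.0000, hold=2.3107 ⇒ V=2.3107 continue  boundary S*=141.5825
step 1: (k=1,j=0): S=147.1662, K−S=12.0938, hold=12.4387 ⇒ V=12.4387 continue | (k=1,j=1): S=159.0027, K−S=0.2573, hold=4.9071 ⇒ V=4.9071 continue  boundary S*=-
step 0: (k=0,j=0): S=152.9700, K−S=6.2900, hold=8.4190 ⇒ V=8.4190 continue  boundary S*=-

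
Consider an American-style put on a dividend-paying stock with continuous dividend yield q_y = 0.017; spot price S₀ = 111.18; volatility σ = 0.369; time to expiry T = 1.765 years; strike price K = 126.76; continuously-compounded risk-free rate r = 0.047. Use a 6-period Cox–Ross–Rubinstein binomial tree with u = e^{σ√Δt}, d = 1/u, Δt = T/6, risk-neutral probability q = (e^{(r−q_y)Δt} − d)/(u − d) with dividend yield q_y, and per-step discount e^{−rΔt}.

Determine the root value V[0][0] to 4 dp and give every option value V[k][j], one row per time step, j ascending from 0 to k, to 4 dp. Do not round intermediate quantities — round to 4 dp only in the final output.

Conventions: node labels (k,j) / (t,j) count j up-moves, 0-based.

price = 28.4967
tree:
28.4967
39.2803 17.2804
52.2539 25.9333 8.1154
65.7678 37.6290 13.6216 2.1985
76.8306 52.2539 22.3870 4.2229 0.0000
85.8868 65.7678 35.7458 8.1113 0.0000 0.0000
93.3003 76.8306 52.2539 15.5800 0.0000 0.0000 0.0000

params: Δt=0.29417 u=1.22157 d=0.81862 q=0.47213 e^(-rΔt)=0.98627
t_6 payoffs: 93.3003 76.8306 52.2539 15.5800 0.0000 0.0000 0.0000
k=5: node(5,0) S=40.8732 payoff=85.8868 vs cont=84.3502 → 85.8868 [stop]  node(5,1) S=60.9922 payoff=65.7678 vs cont=64.3316 → 65.7678 [stop]  node(5,2) S=91.0142 payoff=35.7458 vs cont=34.4593 → 35.7458 [stop]  node(5,3) S=135.8139 payoff=0.0000 vs cont=8.1113 → 8.1113 [wait]  node(5,4) S=202.6652 payoff=0.0000 vs cont=0.0000 → 0.0000 [wait]  node(5,5) S=302.4227 payoff=0.0000 vs cont=0.0000 → 0.0000 [wait]
k=4: node(4,0) S=49.9294 payoff=76.8306 vs cont=75.3391 → 76.8306 [stop]  node(4,1) S=74.5061 payoff=52.2539 vs cont=50.8851 → 52.2539 [stop]  node(4,2) S=111.1800 payoff=15.5800 vs cont=22.3870 → 22.3870 [wait]  node(4,3) S=165.9059 payoff=0.0000 vs cont=4.2229 → 4.2229 [wait]  node(4,4) S=247.5693 payoff=0.0000 vs cont=0.0000 → 0.0000 [wait]
k=3: node(3,0) S=60.9922 payoff=65.7678 vs cont=64.3316 → 65.7678 [stop]  node(3,1) S=91.0142 payoff=35.7458 vs cont=37.6290 → 37.6290 [wait]  node(3,2) S=135.8139 payoff=0.0000 vs cont=13.6216 → 13.6216 [wait]  node(3,3) S=202.6652 payoff=0.0000 vs cont=2.1985 → 2.1985 [wait]
k=2: node(2,0) S=74.5061 payoff=52.2539 vs cont=51.7620 → 52.2539 [stop]  node(2,1) S=111.1800 payoff=15.5800 vs cont=25.9333 → 25.9333 [wait]  node(2,2) S=165.9059 payoff=0.0000 vs cont=8.1154 → 8.1154 [wait]
k=1: node(1,0) S=91.0142 payoff=35.7458 vs cont=39.2803 → 39.2803 [wait]  node(1,1) S=135.8139 payoff=0.0000 vs cont=17.2804 → 17.2804 [wait]
k=0: node(0,0) S=111.1800 payoff=15.5800 vs cont=28.4967 → 28.4967 [wait]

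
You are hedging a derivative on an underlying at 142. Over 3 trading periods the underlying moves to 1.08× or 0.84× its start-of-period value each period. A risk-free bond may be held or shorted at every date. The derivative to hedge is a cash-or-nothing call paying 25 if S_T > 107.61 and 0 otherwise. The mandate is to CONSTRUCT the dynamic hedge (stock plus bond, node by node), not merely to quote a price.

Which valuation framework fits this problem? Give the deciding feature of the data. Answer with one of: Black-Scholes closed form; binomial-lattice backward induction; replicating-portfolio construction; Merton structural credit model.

Key observation: what is demanded is not a single number but the (Δ, B) position at each node of the 1.08/0.84 tree starting at 142; constructing those positions is the replicating-portfolio method.

framework: replicating-portfolio construction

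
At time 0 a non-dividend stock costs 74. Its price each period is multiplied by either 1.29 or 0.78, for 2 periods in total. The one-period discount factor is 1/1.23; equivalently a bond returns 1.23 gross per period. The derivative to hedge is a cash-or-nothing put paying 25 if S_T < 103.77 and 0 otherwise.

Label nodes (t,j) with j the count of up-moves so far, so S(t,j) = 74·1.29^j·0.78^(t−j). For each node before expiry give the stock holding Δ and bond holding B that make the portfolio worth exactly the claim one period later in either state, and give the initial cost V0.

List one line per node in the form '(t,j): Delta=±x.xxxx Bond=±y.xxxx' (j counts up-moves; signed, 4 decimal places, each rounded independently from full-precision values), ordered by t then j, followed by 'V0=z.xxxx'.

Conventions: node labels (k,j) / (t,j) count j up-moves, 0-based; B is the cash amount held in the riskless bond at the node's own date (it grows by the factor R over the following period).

Under the risk-neutral measure, an up-move has probability p* = (R−d)/(u−d) = 0.8824 and values discount at R = 1.23.
Payoffs at expiry: V(2,0)=25.0000, V(2,1)=25.0000, V(2,2)=0.0000
Node (1,0) S=57.7200: V=(p*·25.0000+(1−p*)·25.0000)/1.23=20.3252; Δ=(25.0000−25.0000)/(74.4588−45.0216)=0.0000; B=V−Δ·S=20.3252
Node (1,1) S=95.4600: V=(p*·0.0000+(1−p*)·25.0000)/1.23=2.3912; Δ=(0.0000−25.0000)/(123.1434−74.4588)=-0.5135; B=V−Δ·S=51.4108
Node (0,0) S=74.0000: V=(p*·2.3912+(1−p*)·20.3252)/1.23=3.6594; Δ=(2.3912−20.3252)/(95.4600−57.7200)=-0.4752; B=V−Δ·S=38.8241
Check: Δ(0,0)·S0 + B(0,0) = 3.6594 = V0.

(0,0): Delta=-0.4752 Bond=38.8241
(1,0): Delta=0.0000 Bond=20.3252
(1,1): Delta=-0.5135 Bond=51.4108
V0=3.6594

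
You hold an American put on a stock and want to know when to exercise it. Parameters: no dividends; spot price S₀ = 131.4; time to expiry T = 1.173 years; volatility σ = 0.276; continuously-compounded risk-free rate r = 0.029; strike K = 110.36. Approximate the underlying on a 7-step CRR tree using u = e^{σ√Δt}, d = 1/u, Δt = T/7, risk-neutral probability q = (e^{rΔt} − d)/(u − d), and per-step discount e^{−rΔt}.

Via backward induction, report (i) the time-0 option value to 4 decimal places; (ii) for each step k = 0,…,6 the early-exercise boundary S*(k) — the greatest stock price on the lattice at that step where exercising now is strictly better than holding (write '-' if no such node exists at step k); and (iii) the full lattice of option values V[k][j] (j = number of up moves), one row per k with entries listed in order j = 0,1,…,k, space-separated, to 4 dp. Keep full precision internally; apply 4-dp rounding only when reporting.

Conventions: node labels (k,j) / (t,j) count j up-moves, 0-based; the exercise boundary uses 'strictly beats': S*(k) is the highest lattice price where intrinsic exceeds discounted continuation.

price = 5.2807
boundary = - - - - 83.6230 74.6893 83.6230
tree:
5.2807
8.3202 2.2107
12.7493 3.8530 0.5455
18.8702 6.5879 1.0819 0.0000
26.7370 10.9759 2.1456 0.0000 0.0000
35.6707 17.6245 4.2551 0.0000 0.0000 0.0000
43.6500 26.7370 8.4384 0.0000 0.0000 0.0000 0.0000
50.7769 35.6707 16.7347 0.0000 0.0000 0.0000 0.0000 0.0000

params: Δt=0.16757 u=1.11961 d=0.89317 q=0.49330 e^(-rΔt)=0.99515
t_7 payoffs: 50.7769 35.6707 16.7347 0.0000 0.0000 0.0000 0.0000 0.0000
t_6: node(6,0) S=66.7100 payoff=43.6500 vs cont=43.1150 → 43.6500 [stop]  node(6,1) S=83.6230 payoff=26.7370 vs cont=26.2020 → 26.7370 [stop]  node(6,2) S=104.8239 payoff=5.5361 vs cont=8.4384 → 8.4384 [wait]  node(6,3) S=131.4000 payoff=0.0000 vs cont=0.0000 → 0.0000 [wait]  node(6,4) S=164.7139 payoff=0.0000 vs cont=0.0000 → 0.0000 [wait]  node(6,5) S=206.4739 payoff=0.0000 vs cont=0.0000 → 0.0000 [wait]  node(6,6) S=258.8213 payoff=0.0000 vs cont=0.0000 → 0.0000 [wait]  ⇒ S*(6)=83.6230
t_5: node(5,0) S=74.6893 payoff=35.6707 vs cont=35.1357 → 35.6707 [stop]  node(5,1) S=93.6253 payoff=16.7347 vs cont=17.6245 → 17.6245 [wait]  node(5,2) S=117.3621 payoff=0.0000 vs cont=4.2551 → 4.2551 [wait]  node(5,3) S=147.1170 payoff=0.0000 vs cont=0.0000 → 0.0000 [wait]  node(5,4) S=184.4156 payoff=0.0000 vs cont=0.0000 → 0.0000 [wait]  node(5,5) S=231.1706 payoff=0.0000 vs cont=0.0000 → 0.0000 [wait]  ⇒ S*(5)=74.6893
t_4: node(4,0) S=83.6230 payoff=26.7370 vs cont=26.6388 → 26.7370 [stop]  node(4,1) S=104.8239 payoff=5.5361 vs cont=10.9759 → 10.9759 [wait]  node(4,2) S=131.4000 payoff=0.0000 vs cont=2.1456 → 2.1456 [wait]  node(4,3) S=164.7139 payoff=0.0000 vs cont=0.0000 → 0.0000 [wait]  node(4,4) S=206.4739 payoff=0.0000 vs cont=0.0000 → 0.0000 [wait]  ⇒ S*(4)=83.6230
t_3: node(3,0) S=93.6253 payoff=16.7347 vs cont=18.8702 → 18.8702 [wait]  node(3,1) S=117.3621 payoff=0.0000 vs cont=6.5879 → 6.5879 [wait]  node(3,2) S=147.1170 payoff=0.0000 vs cont=1.0819 → 1.0819 [wait]  node(3,3) S=184.4156 payoff=0.0000 vs cont=0.0000 → 0.0000 [wait]  ⇒ S*(3)=-
t_2: node(2,0) S=104.8239 payoff=5.5361 vs cont=12.7493 → 12.7493 [wait]  node(2,1) S=131.4000 payoff=0.0000 vs cont=3.8530 → 3.8530 [wait]  node(2,2) S=164.7139 payoff=0.0000 vs cont=0.5455 → 0.5455 [wait]  ⇒ S*(2)=-
t_1: node(1,0) S=117.3621 payoff=0.0000 vs cont=8.3202 → 8.3202 [wait]  node(1,1) S=147.1170 payoff=0.0000 vs cont=2.2107 → 2.2107 [wait]  ⇒ S*(1)=-
t_0: node(0,0) S=131.4000 payoff=0.0000 vs cont=5.2807 → 5.2807 [wait]  ⇒ S*(0)=-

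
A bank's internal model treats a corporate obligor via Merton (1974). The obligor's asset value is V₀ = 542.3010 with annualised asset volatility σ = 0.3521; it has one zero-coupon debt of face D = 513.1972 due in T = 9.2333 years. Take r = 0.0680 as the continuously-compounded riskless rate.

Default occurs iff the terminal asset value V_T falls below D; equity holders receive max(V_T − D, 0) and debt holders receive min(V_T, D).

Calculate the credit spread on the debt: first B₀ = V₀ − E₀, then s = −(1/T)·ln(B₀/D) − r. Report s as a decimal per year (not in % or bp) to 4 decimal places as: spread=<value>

Apply the equity-as-call identities (strike 513.1972, horizon 9.2333 years):
d₁ = [ln(V₀/D) + (r + σ²/2)T] / (σ√T)
   = [ln(542.3010/513.1972) + (0.0680 + 0.5·0.3521²)·9.2333] / (0.3521·√9.2333)
   = [0.055161 + 1.200211] / 1.069903 = 1.173351
d₂ = d₁ − σ√T = 1.173351 − 1.069903 = 0.103448
N(d₁) = 0.879672,  N(d₂) = 0.541196,  e^(−rT) = 0.533730
E₀ = V₀·N(d₁) − D·e^(−rT)·N(d₂)
   = 542.3010·0.879672 − 513.1972·0.533730·0.541196 = 328.808769
B₀ = V₀ − E₀ = 542.3010 − 328.808769 = 213.492231
spread = −(1/T)·ln(B₀/D) − r = −(1/9.2333)·ln(213.492231/513.1972) − 0.0680 = 0.02698876

spread=0.0270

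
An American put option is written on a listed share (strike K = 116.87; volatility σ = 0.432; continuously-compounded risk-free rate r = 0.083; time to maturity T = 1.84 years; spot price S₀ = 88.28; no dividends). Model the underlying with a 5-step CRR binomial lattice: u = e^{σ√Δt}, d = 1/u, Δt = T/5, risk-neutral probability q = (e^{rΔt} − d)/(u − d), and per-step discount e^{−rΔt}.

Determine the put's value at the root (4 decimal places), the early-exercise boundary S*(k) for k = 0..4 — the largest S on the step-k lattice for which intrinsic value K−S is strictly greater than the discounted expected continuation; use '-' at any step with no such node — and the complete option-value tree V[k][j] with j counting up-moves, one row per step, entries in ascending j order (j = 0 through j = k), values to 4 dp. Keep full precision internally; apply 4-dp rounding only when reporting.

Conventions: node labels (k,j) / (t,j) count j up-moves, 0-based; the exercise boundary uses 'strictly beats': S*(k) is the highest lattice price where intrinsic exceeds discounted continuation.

Δt=0.36800, u=1.29961, d=0.76946, q=0.49336, disc=e^(-rΔt)=0.96992
k=5 terminal: V=max(K-S,0) → 93.0579 76.6517 48.9419 2.1404 0.0000 0.0000
k=4: j=0 S=30.9464 intr=85.9236 cont=82.4079 V=85.9236[EX]; j=1 S=52.2680 intr=64.6020 cont=61.0862 V=64.6020[EX]; j=2 S=88.2800 intr=28.5900 cont=25.0743 V=28.5900[EX]; j=3 S=149.1037 intr=0.0000 cont=1.0518 V=1.0518[hold]; j=4 S=251.8340 intr=0.0000 cont=0.0000 V=0.0000[hold]  S*(4)=88.2800
k=3: j=0 S=40.2183 intr=76.6517 cont=73.1360 V=76.6517[EX]; j=1 S=67.9281 intr=48.9419 cont=45.4262 V=48.9419[EX]; j=2 S=114.7296 intr=2.1404 cont=14.5524 V=14.5524[hold]; j=3 S=193.7766 intr=0.0000 cont=0.5169 V=0.5169[hold]  S*(3)=67.9281
k=2: j=0 S=52.2680 intr=64.6020 cont=61.0862 V=64.6020[EX]; j=1 S=88.2800 intr=28.5900 cont=31.0137 V=31.0137[hold]; j=2 S=149.1037 intr=0.0000 cont=7.3984 V=7.3984[hold]  S*(2)=52.2680
k=1: j=0 S=67.9281 intr=48.9419 cont=46.5860 V=48.9419[EX]; j=1 S=114.7296 intr=2.1404 cont=18.7804 V=18.7804[hold]  S*(1)=67.9281
k=0: j=0 S=88.2800 intr=28.5900 cont=33.0368 V=33.0368[hold]  S*(0)=-

price = 33.0368
boundary = - 67.9281 52.2680 67.9281 88.2800
tree:
33.0368
48.9419 18.7804
64.6020 31.0137 7.3984
76.6517 48.9419 14.5524 0.5169
85.9236 64.6020 28.5900 1.0518 0.0000
93.0579 76.6517 48.9419 2.1404 0.0000 0.0000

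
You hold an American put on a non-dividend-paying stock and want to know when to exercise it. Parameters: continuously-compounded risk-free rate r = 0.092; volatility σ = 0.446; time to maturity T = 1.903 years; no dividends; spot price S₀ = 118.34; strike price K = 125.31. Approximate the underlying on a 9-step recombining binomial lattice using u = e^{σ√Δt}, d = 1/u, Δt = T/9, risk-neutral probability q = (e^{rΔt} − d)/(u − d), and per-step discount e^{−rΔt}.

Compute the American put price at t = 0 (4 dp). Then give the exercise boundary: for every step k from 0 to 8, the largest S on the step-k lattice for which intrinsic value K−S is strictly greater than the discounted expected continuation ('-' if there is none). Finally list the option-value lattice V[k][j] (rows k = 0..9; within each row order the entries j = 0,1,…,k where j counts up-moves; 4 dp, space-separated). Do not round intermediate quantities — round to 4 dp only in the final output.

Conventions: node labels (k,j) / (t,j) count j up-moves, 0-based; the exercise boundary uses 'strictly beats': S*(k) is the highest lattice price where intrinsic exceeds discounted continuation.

price = 24.4207
boundary = - - 78.5231 63.9632 78.5231 63.9632 78.5231 63.9632 78.5231
tree:
24.4207
34.2912 15.3758
46.7869 22.9744 8.2773
61.3468 33.3419 13.3682 3.4415
73.2069 46.7869 21.0246 6.1316 0.8492
82.8680 61.3468 32.0038 10.7209 1.7196 0.0000
90.7376 73.2069 46.7869 18.2764 3.4821 0.0000 0.0000
97.1481 82.8680 61.3468 30.0570 7.0510 0.0000 0.0000 0.0000
102.3699 90.7376 73.2069 46.7869 14.2781 0.0000 0.0000 0.0000 0.0000
106.6235 97.1481 82.8680 61.3468 28.9128 0.0000 0.0000 0.0000 0.0000 0.0000

Δt=0.21144  u=1.22763  d=0.81458  q=0.49646  discount=0.98074
step 9 (expiry): payoffs max(K−S,0) = 106.6235 97.1481 82.8680 61.3468 28.9128 0.0000 0.0000 0.0000 0.0000 0.0000
step 8: (k=8,j=0): S=22.9401, K−S=102.3699, hold=99.9558 ⇒ V=102.3699 exercise | (k=8,j=1): S=34.5724, K−S=90.7376, hold=88.3236 ⇒ V=90.7376 exercise | (k=8,j=2): S=52.1031, K−S=73.2069, hold=70.7929 ⇒ V=73.2069 exercise | (k=8,j=3): S=78.5231, K−S=46.7869, hold=44.3728 ⇒ V=46.7869 exercise | (k=8,j=4): S=118.3400, K−S=6.9700, hold=14.2781 ⇒ V=14.2781 continue | (k=8,j=5): S=178.3470, K−S=0.0000, hold=0.0000 ⇒ V=0.0000 continue | (k=8,j=6): S=268.7819, K−S=0.0000, hold=0.0000 ⇒ V=0.0000 continue | (k=8,j=7): S=405.0738, K−S=0.0000, hold=0.0000 ⇒ V=0.0000 continue | (k=8,j=8): S=610.4757, K−S=0.0000, hold=0.0000 ⇒ V=0.0000 continue  boundary S*=78.5231
step 7: (k=7,j=0): S=28.1619, K−S=97.1481, hold=94.7340 ⇒ V=97.1481 exercise | (k=7,j=1): S=42.4420, K−S=82.8680, hold=80.4539 ⇒ V=82.8680 exercise | (k=7,j=2): S=63.9632, K−S=61.3468, hold=58.9327 ⇒ V=61.3468 exercise | (k=7,j=3): S=96.3972, K−S=28.9128, hold=30.0570 ⇒ V=30.0570 continue | (k=7,j=4): S=145.2776, K−S=0.0000, hold=7.0510 ⇒ V=7.0510 continue | (k=7,j=5): S=218.9439, K−S=0.0000, hold=0.0000 ⇒ V=0.0000 continue | (k=7,j=6): S=329.9644, K−S=0.0000, hold=0.0000 ⇒ V=0.0000 continue | (k=7,j=7): S=497.2803, K−S=0.0000, hold=0.0000 ⇒ V=0.0000 continue  boundary S*=63.9632
step 6: (k=6,j=0): S=34.5724, K−S=90.7376, hold=88.3236 ⇒ V=90.7376 exercise | (k=6,j=1): S=52.1031, K−S=73.2069, hold=70.7929 ⇒ V=73.2069 exercise | (k=6,j=2): S=78.5231, K−S=46.7869, hold=44.9300 ⇒ V=46.7869 exercise | (k=6,j=3): S=118.3400, K−S=6.9700, hold=18.2764 ⇒ V=18.2764 continue | (k=6,j=4): S=178.3470, K−S=0.0000, hold=3.4821 ⇒ V=3.4821 continue | (k=6,j=5): S=268.7819, K−S=0.0000, hold=0.0000 ⇒ V=0.0000 continue | (k=6,j=6): S=405.0738, K−S=0.0000, hold=0.0000 ⇒ V=0.0000 continue  boundary S*=78.5231
step 5: (k=5,j=0): S=42.4420, K−S=82.8680, hold=80.4539 ⇒ V=82.8680 exercise | (k=5,j=1): S=63.9632, K−S=61.3468, hold=58.9327 ⇒ V=61.3468 exercise | (k=5,j=2): S=96.3972, K−S=28.9128, hold=32.0038 ⇒ V=32.0038 continue | (k=5,j=3): S=145.2776, K−S=0.0000, hold=10.7209 ⇒ V=10.7209 continue | (k=5,j=4): S=218.9439, K−S=0.0000, hold=1.7196 ⇒ V=1.7196 continue | (k=5,j=5): S=329.9644, K−S=0.0000, hold=0.0000 ⇒ V=0.0000 continue  boundary S*=63.9632
step 4: (k=4,j=0): S=52.1031, K−S=73.2069, hold=70.7929 ⇒ V=73.2069 exercise | (k=4,j=1): S=78.5231, K−S=46.7869, hold=45.8778 ⇒ V=46.7869 exercise | (k=4,j=2): S=118.3400, K−S=6.9700, hold=21.0246 ⇒ V=21.0246 continue | (k=4,j=3): S=178.3470, K−S=0.0000, hold=6.1316 ⇒ V=6.1316 continue | (k=4,j=4): S=268.7819, K−S=0.0000, hold=0.8492 ⇒ V=0.8492 continue  boundary S*=78.5231
step 3: (k=3,j=0): S=63.9632, K−S=61.3468, hold=58.9327 ⇒ V=61.3468 exercise | (k=3,j=1): S=96.3972, K−S=28.9128, hold=33.3419 ⇒ V=33.3419 continue | (k=3,j=2): S=145.2776, K−S=0.0000, hold=13.3682 ⇒ V=13.3682 continue | (k=3,j=3): S=218.9439, K−S=0.0000, hold=3.4415 ⇒ V=3.4415 continue  boundary S*=63.9632
step 2: (k=2,j=0): S=78.5231, K−S=46.7869, hold=46.5294 ⇒ V=46.7869 exercise | (k=2,j=1): S=118.3400, K−S=6.9700, hold=22.9744 ⇒ V=22.9744 continue | (k=2,j=2): S=178.3470, K−S=0.0000, hold=8.2773 ⇒ V=8.2773 continue  boundary S*=78.5231
step 1: (k=1,j=0): S=96.3972, K−S=28.9128, hold=34.2912 ⇒ V=34.2912 continue | (k=1,j=1): S=145.2776, K−S=0.0000, hold=15.3758 ⇒ V=15.3758 continue  boundary S*=-
step 0: (k=0,j=0): S=118.3400, K−S=6.9700, hold=24.4207 ⇒ V=24.4207 continue  boundary S*=-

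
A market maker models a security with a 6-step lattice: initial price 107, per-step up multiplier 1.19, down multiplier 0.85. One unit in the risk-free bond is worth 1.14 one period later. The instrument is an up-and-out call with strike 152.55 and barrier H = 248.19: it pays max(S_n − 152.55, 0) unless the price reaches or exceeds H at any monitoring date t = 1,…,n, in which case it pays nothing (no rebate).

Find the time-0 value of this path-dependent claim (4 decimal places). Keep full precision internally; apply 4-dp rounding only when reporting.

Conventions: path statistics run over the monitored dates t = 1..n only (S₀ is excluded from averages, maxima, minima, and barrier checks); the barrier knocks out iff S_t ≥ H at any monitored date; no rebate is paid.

price = 9.9462

Under the martingale measure an up-move has probability p* = 0.8529; value the claim as the probability-weighted average of per-path payoffs, discounted 6 periods at R = 1.14.
Enumerate all 2^6 = 64 price paths (U = up ×1.19, D = down ×0.85); each path with k up-moves has probability p*^k·(1−p*)^(6−k).
DDDDDD: M=90.9500, payoff=0.0000, prob=0.000010
UDDDDD: M=127.3300, payoff=0.0000, prob=0.000059
DUDDDD: M=108.2305, payoff=0.0000, prob=0.000059
UUDDDD: M=151.5227, payoff=0.0000, prob=0.000340
DDUDDD: M=91.9959, payoff=0.0000, prob=0.000059
UDUDDD: M=128.7943, payoff=0.0000, prob=0.000340
DUUDDD: M=128.7943, payoff=0.0000, prob=0.000340
UUUDDD: M=180.3120, payoff=0.0000, prob=0.001973
DDDUDD: M=90.9500, payoff=0.0000, prob=0.000059
UDDUDD: M=127.3300, payoff=0.0000, prob=0.000340
DUDUDD: M=109.4752, payoff=0.0000, prob=0.000340
UUDUDD: M=153.2652, payoff=0.0000, prob=0.001973
DDUUDD: M=109.4752, payoff=0.0000, prob=0.000340
UDUUDD: M=153.2652, payoff=0.0000, prob=0.001973
DUUUDD: M=153.2652, payoff=0.0000, prob=0.001973
UUUUDD: M=214.5713, payoff=2.4778, prob=0.011446
DDDDUD: M=90.9500, payoff=0.0000, prob=0.000059
UDDDUD: M=127.3300, payoff=0.0000, prob=0.000340
DUDDUD: M=108.2305, payoff=0.0000, prob=0.000340
UUDDUD: M=151.5227, payoff=0.0000, prob=0.001973
DDUDUD: M=93.0539, payoff=0.0000, prob=0.000340
UDUDUD: M=130.2754, payoff=0.0000, prob=0.001973
DUUDUD: M=130.2754, payoff=0.0000, prob=0.001973
UUUDUD: M=182.3856, payoff=2.4778, prob=0.011446
DDDUUD: M=93.0539, payoff=0.0000, prob=0.000340
UDDUUD: M=130.2754, payoff=0.0000, prob=0.001973
DUDUUD: M=130.2754, payoff=0.0000, prob=0.001973
UUDUUD: M=182.3856, payoff=2.4778, prob=0.011446
DDUUUD: M=130.2754, payoff=0.0000, prob=0.001973
UDUUUD: M=182.3856, payoff=2.4778, prob=0.011446
DUUUUD: M=182.3856, payoff=2.4778, prob=0.011446
UUUUUD: M=255.3398, payoff=0.0000, prob=0.066388
DDDDDU: M=90.9500, payoff=0.0000, prob=0.000059
UDDDDU: M=127.3300, payoff=0.0000, prob=0.000340
DUDDDU: M=108.2305, payoff=0.0000, prob=0.000340
UUDDDU: M=151.5227, payoff=0.0000, prob=0.001973
DDUDDU: M=91.9959, payoff=0.0000, prob=0.000340
UDUDDU: M=128.7943, payoff=0.0000, prob=0.001973
DUUDDU: M=128.7943, payoff=0.0000, prob=0.001973
UUUDDU: M=180.3120, payoff=2.4778, prob=0.011446
DDDUDU: M=90.9500, payoff=0.0000, prob=0.000340
UDDUDU: M=127.3300, payoff=0.0000, prob=0.001973
DUDUDU: M=110.7341, payoff=0.0000, prob=0.001973
UUDUDU: M=155.0278, payoff=2.4778, prob=0.011446
DDUUDU: M=110.7341, payoff=0.0000, prob=0.001973
UDUUDU: M=155.0278, payoff=2.4778, prob=0.011446
DUUUDU: M=155.0278, payoff=2.4778, prob=0.011446
UUUUDU: M=217.0389, payoff=64.4889, prob=0.066388
DDDDUU: M=90.9500, payoff=0.0000, prob=0.000340
UDDDUU: M=127.3300, payoff=0.0000, prob=0.001973
DUDDUU: M=110.7341, payoff=0.0000, prob=0.001973
UUDDUU: M=155.0278, payoff=2.4778, prob=0.011446
DDUDUU: M=110.7341, payoff=0.0000, prob=0.001973
UDUDUU: M=155.0278, payoff=2.4778, prob=0.011446
DUUDUU: M=155.0278, payoff=2.4778, prob=0.011446
UUUDUU: M=217.0389, payoff=64.4889, prob=0.066388
DDDUUU: M=110.7341, payoff=0.0000, prob=0.001973
UDDUUU: M=155.0278, payoff=2.4778, prob=0.011446
DUDUUU: M=155.0278, payoff=2.4778, prob=0.011446
UUDUUU: M=217.0389, payoff=64.4889, prob=0.066388
DDUUUU: M=155.0278, payoff=2.4778, prob=0.011446
UDUUUU: M=217.0389, payoff=64.4889, prob=0.066388
DUUUUU: M=217.0389, payoff=64.4889, prob=0.066388
UUUUUU: M=303.8544, payoff=0.0000, prob=0.385048
Price = Σ prob·payoff / R^6 = 21.831693 / 2.194973 = 9.9462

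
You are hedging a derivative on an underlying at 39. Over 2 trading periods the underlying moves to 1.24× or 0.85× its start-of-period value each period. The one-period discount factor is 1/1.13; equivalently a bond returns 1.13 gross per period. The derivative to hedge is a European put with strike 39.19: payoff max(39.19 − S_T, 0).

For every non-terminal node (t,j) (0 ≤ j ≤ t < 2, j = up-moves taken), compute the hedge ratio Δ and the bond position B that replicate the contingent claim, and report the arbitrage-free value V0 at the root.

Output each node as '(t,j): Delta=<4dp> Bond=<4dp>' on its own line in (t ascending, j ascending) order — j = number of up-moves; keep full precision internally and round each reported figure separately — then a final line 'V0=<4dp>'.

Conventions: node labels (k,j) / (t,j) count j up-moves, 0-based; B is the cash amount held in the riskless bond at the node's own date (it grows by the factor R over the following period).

Under the risk-neutral measure, an up-move has probability p* = (R−d)/(u−d) = 0.7179 and values discount at R = 1.13.
Expiry values: V(2,0)=11.0125, V(2,1)=0.0000, V(2,2)=0.0000
  t=1,j=0: stock 33.1500 → up 41.1060 (V=0.0000), down 28.1775 (V=11.0125). Price 2.7488; hedge Δ=-0.8518, bond B=30.9859.
  t=1,j=1: stock 48.3600 → up 59.9664 (V=0.0000), down 41.1060 (V=0.0000). Price 0.0000; hedge Δ=0.0000, bond B=0.0000.
  t=0,j=0: stock 39.0000 → up 48.3600 (V=0.0000), down 33.1500 (V=2.7488). Price 0.6861; hedge Δ=-0.1807, bond B=7.7342.
Sanity check at the root: Δ(0,0)·S0 + B(0,0) reproduces V0 = 0.6861.

(0,0): Delta=-0.1807 Bond=7.7342
(1,0): Delta=-0.8518 Bond=30.9859
(1,1): Delta=0.0000 Bond=0.0000
V0=0.6861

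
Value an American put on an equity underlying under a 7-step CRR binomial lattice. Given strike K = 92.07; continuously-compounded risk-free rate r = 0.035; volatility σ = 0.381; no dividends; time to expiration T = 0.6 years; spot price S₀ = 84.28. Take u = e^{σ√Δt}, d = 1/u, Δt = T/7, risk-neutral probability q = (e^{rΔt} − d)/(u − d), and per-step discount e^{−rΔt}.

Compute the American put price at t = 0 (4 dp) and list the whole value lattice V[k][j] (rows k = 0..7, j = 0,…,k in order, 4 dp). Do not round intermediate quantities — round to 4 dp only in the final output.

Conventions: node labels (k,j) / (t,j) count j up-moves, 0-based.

price = 13.6068
tree:
13.6068
18.7558 8.2362
24.9226 12.3389 3.9408
31.7594 17.8341 6.5938 1.1545
38.1251 24.6424 10.7317 2.2510 0.0000
43.8189 31.7594 16.7816 4.3890 0.0000 0.0000
48.9118 38.1251 24.6424 8.5577 0.0000 0.0000 0.0000
53.4671 43.8189 31.7594 16.6857 0.0000 0.0000 0.0000 0.0000

Δt=0.08571  u=1.11800  d=0.89445  q=0.48558  discount=0.99700
step 7 (expiry): payoffs max(K−S,0) = 53.4671 43.8189 31.7594 16.6857 0.0000 0.0000 0.0000 0.0000
k=6: (k=6,j=0): S=43.1582, K−S=48.9118, hold=48.6360 ⇒ V=48.9118 exercise | (k=6,j=1): S=53.9449, K−S=38.1251, hold=37.8493 ⇒ V=38.1251 exercise | (k=6,j=2): S=67.4276, K−S=24.6424, hold=24.3666 ⇒ V=24.6424 exercise | (k=6,j=3): S=84.2800, K−S=7.7900, hold=8.5577 ⇒ V=8.5577 continue | (k=6,j=4): S=105.3444, K−S=0.0000, hold=0.0000 ⇒ V=0.0000 continue | (k=6,j=5): S=131.6736, K−S=0.0000, hold=0.0000 ⇒ V=0.0000 continue | (k=6,j=6): S=164.5833, K−S=0.0000, hold=0.0000 ⇒ V=0.0000 continue
k=5: (k=5,j=0): S=48.2511, K−S=43.8189, hold=43.5431 ⇒ V=43.8189 exercise | (k=5,j=1): S=60.3106, K−S=31.7594, hold=31.4836 ⇒ V=31.7594 exercise | (k=5,j=2): S=75.3843, K−S=16.6857, hold=16.7816 ⇒ V=16.7816 continue | (k=5,j=3): S=94.2254, K−S=0.0000, hold=4.3890 ⇒ V=4.3890 continue | (k=5,j=4): S=117.7756, K−S=0.0000, hold=0.0000 ⇒ V=0.0000 continue | (k=5,j=5): S=147.2117, K−S=0.0000, hold=0.0000 ⇒ V=0.0000 continue
k=4: (k=4,j=0): S=53.9449, K−S=38.1251, hold=37.8493 ⇒ V=38.1251 exercise | (k=4,j=1): S=67.4276, K−S=24.6424, hold=24.4131 ⇒ V=24.6424 exercise | (k=4,j=2): S=84.2800, K−S=7.7900, hold=10.7317 ⇒ V=10.7317 continue | (k=4,j=3): S=105.3444, K−S=0.0000, hold=2.2510 ⇒ V=2.2510 continue | (k=4,j=4): S=131.6736, K−S=0.0000, hold=0.0000 ⇒ V=0.0000 continue
k=3: (k=3,j=0): S=60.3106, K−S=31.7594, hold=31.4836 ⇒ V=31.7594 exercise | (k=3,j=1): S=75.3843, K−S=16.6857, hold=17.8341 ⇒ V=17.8341 continue | (k=3,j=2): S=94.2254, K−S=0.0000, hold=6.5938 ⇒ V=6.5938 continue | (k=3,j=3): S=117.7756, K−S=0.0000, hold=1.1545 ⇒ V=1.1545 continue
k=2: (k=2,j=0): S=67.4276, K−S=24.6424, hold=24.9226 ⇒ V=24.9226 continue | (k=2,j=1): S=84.2800, K−S=7.7900, hold=12.3389 ⇒ V=12.3389 continue | (k=2,j=2): S=105.3444, K−S=0.0000, hold=3.9408 ⇒ V=3.9408 continue
k=1: (k=1,j=0): S=75.3843, K−S=16.6857, hold=18.7558 ⇒ V=18.7558 continue | (k=1,j=1): S=94.2254, K−S=0.0000, hold=8.2362 ⇒ V=8.2362 continue
k=0: (k=0,j=0): S=84.2800, K−S=7.7900, hold=13.6068 ⇒ V=13.6068 continue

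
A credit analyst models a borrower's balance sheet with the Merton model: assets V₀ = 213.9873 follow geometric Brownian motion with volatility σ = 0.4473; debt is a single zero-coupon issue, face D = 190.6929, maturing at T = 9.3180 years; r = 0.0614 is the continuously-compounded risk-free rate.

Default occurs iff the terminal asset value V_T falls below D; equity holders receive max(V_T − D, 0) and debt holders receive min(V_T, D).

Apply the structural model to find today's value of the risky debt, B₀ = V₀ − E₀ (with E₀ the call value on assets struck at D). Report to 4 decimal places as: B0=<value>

Work the structural quantities from V₀ = 213.9873 against face 190.6929:
d₁ = [ln(V₀/D) + (r + σ²/2)T] / (σ√T)
   = [ln(213.9873/190.6929) + (0.0614 + 0.5·0.4473²)·9.3180] / (0.4473·√9.3180)
   = [0.115252 + 1.504285] / 1.365401 = 1.186126
d₂ = d₁ − σ√T = 1.186126 − 1.365401 = -0.179275
N(d₁) = 0.882214,  N(d₂) = 0.428861,  e^(−rT) = 0.564325
E₀ = V₀·N(d₁) − D·e^(−rT)·N(d₂)
   = 213.9873·0.882214 − 190.6929·0.564325·0.428861 = 142.631641
B₀ = V₀ − E₀ = 213.9873 − 142.631641 = 71.355659

B0=71.3557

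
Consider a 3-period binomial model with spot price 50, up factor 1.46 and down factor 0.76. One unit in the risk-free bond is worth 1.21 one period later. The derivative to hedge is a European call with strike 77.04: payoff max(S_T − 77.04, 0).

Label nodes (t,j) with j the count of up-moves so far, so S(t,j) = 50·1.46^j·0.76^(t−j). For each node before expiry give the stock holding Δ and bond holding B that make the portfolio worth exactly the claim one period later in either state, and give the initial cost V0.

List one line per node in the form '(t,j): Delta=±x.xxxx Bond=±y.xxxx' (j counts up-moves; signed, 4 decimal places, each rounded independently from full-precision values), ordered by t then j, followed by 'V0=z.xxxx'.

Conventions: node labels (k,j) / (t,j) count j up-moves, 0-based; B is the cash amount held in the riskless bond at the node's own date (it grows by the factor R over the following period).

Arbitrage-free pricing uses the up-move probability p* = (R−d)/(u−d) = 0.6429, discounting each step at R = 1.21.
Payoffs at expiry: V(3,0)=0.0000, V(3,1)=0.0000, V(3,2)=3.9608, V(3,3)=78.5668
Node (2,0) S=28.8800: V=(p*·0.0000+(1−p*)·0.0000)/1.21=0.0000; Δ=(0.0000−0.0000)/(42.1648−21.9488)=0.0000; B=V−Δ·S=0.0000
Node (2,1) S=55.4800: V=(p*·3.9608+(1−p*)·0.0000)/1.21=2.1043; Δ=(3.9608−0.0000)/(81.0008−42.1648)=0.1020; B=V−Δ·S=-3.5540
Node (2,2) S=106.5800: V=(p*·78.5668+(1−p*)·3.9608)/1.21=42.9106; Δ=(78.5668−3.9608)/(155.6068−81.0008)=1.0000; B=V−Δ·S=-63.6694
Node (1,0) S=38.0000: V=(p*·2.1043+(1−p*)·0.0000)/1.21=1.1180; Δ=(2.1043−0.0000)/(55.4800−28.8800)=0.0791; B=V−Δ·S=-1.8882
Node (1,1) S=73.0000: V=(p*·42.9106+(1−p*)·2.1043)/1.21=23.4189; Δ=(42.9106−2.1043)/(106.5800−55.4800)=0.7986; B=V−Δ·S=-34.8757
Node (0,0) S=50.0000: V=(p*·23.4189+(1−p*)·1.1180)/1.21=12.7722; Δ=(23.4189−1.1180)/(73.0000−38.0000)=0.6372; B=V−Δ·S=-19.0863
As a check, the time-0 holding Δ(0,0)·S0 + B(0,0) comes to 12.7722 — exactly V0.

(0,0): Delta=0.6372 Bond=-19.0863
(1,0): Delta=0.0791 Bond=-1.8882
(1,1): Delta=0.7986 Bond=-34.8757
(2,0): Delta=0.0000 Bond=0.0000
(2,1): Delta=0.1020 Bond=-3.5540
(2,2): Delta=1.0000 Bond=-63.6694
V0=12.7722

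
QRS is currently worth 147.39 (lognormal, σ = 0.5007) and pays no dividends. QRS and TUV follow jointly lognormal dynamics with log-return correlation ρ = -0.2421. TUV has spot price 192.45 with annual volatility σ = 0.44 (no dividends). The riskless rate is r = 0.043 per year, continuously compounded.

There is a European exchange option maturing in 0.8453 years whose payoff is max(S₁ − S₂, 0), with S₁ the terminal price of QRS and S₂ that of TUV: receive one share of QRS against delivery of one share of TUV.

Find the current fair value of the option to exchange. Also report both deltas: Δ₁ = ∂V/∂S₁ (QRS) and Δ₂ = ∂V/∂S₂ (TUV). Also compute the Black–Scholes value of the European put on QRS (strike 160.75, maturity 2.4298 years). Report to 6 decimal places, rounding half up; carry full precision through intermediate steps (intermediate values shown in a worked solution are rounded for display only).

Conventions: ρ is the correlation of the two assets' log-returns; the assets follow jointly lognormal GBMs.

σ_eff = √(σ₁² + σ₂² − 2ρσ₁σ₂) = √(0.5007² + 0.44² − 2·-0.2421·0.5007·0.44) = 0.742276
d₁ = (ln(S₁/S₂) + (q₂ − q₁ + σ_eff²/2)T) / (σ_eff√T) = (ln(147.39/192.45) + (0.0 − 0.0 + 0.275487)·0.8453) / 0.682450 = -0.049652
d₂ = d₁ − σ_eff√T = -0.049652 − 0.682450 = -0.732102
N(d₁) = 0.480200,  N(d₂) = 0.232053
V = S₁·e^{−q₁T}·N(d₁) − S₂·e^{−q₂T}·N(d₂) = 70.776636 − 44.658610 = 26.118027
Δ₁ = e^{−q₁T}·N(d₁) = 0.480200;  Δ₂ = −e^{−q₂T}·N(d₂) = -0.232053
[vanilla: QRS put K=160.75]
σ√T = 0.5007·√2.4298 = 0.780482
d₁ = (ln(S/K) + (r+σ²/2)T) / (σ√T) = (ln(147.39/160.75) + (0.043+0.5007²/2)·2.4298) / 0.780482 = (-0.086768 + 0.409057) / 0.780482 = 0.412936
d₂ = d₁ − σ√T = 0.412936 − 0.780482 = -0.367546
e^{−rT} = 0.900792
N(−d₁) = 0.339827,  N(−d₂) = 0.643394
price = K·e^{−rT}·N(−d₂) − S·N(−d₁) = 93.164898 − 50.087057 = 43.077841

exchange price = 26.118027
Δ1 = 0.480200
Δ2 = -0.232053
price(QRS put K=160.75) = 43.077841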